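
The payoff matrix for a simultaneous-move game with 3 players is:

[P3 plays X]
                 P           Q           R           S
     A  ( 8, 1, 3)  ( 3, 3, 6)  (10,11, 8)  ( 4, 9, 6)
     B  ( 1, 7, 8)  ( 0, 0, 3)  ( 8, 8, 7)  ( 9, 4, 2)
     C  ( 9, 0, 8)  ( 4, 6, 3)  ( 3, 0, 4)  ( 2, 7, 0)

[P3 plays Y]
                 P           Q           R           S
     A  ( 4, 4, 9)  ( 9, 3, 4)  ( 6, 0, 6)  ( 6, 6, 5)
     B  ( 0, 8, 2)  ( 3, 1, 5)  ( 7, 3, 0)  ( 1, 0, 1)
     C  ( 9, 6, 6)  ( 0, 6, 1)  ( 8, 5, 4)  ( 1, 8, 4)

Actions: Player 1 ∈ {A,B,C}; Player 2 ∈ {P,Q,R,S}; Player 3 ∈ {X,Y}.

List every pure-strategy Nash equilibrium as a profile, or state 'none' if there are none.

(A,P,X): not NE [P1→C gives 9>8; P2→R gives 11>1; P3→Y gives 9>3]
(A,P,Y): not NE [P1→C gives 9>4; P2→S gives 6>4]
(A,Q,X): not NE [P1→C gives 4>3; P2→R gives 11>3]
(A,Q,Y): not NE [P2→S gives 6>3; P3→X gives 6>4]
(A,R,X): NE
(A,R,Y): not NE [P1→C gives 8>6; P2→S gives 6>0; P3→X gives 8>6]
(A,S,X): not NE [P1→B gives 9>4; P2→R gives 11>9]
(A,S,Y): not NE [P3→X gives 6>5]
(B,P,X): not NE [P1→C gives 9>1; P2→R gives 8>7]
(B,P,Y): not NE [P1→C gives 9>0; P3→X gives 8>2]
(B,Q,X): not NE [P1→C gives 4>0; P2→R gives 8>0; P3→Y gives 5>3]
(B,Q,Y): not NE [P1→A gives 9>3; P2→P gives 8>1]
(B,R,X): not NE [P1→A gives 10>8]
(B,R,Y): not NE [P1→C gives 8>7; P2→P gives 8>3; P3→X gives 7>0]
(B,S,X): not NE [P2→R gives 8>4]
(B,S,Y): not NE [P1→A gives 6>1; P2→P gives 8>0; P3→X gives 2>1]
(C,P,X): not NE [P2→S gives 7>0]
(C,P,Y): not NE [P2→S gives 8>6; P3→X gives 8>6]
(C,Q,X): not NE [P2→S gives 7>6]
(C,Q,Y): not NE [P1→A gives 9>0; P2→S gives 8>6; P3→X gives 3>1]
(C,R,X): not NE [P1→A gives 10>3; P2→S gives 7>0]
(C,R,Y): not NE [P2→S gives 8>5]
(C,S,X): not NE [P1→B gives 9>2; P3→Y gives 4>0]
(C,S,Y): not NE [P1→A gives 6>1]

NE set: (A,R,X)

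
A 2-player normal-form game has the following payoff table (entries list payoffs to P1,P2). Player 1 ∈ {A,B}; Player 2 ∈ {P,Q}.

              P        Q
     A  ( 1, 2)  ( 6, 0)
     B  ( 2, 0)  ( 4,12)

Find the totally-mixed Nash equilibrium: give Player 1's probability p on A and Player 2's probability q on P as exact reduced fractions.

(p,q) = (6/7, 2/3)

P1 indiff ⇒ q·1+(1-q)·6 = q·2+(1-q)·4 ⇒ q(-1) = (1-q)(-2) ⇒ q = 2/3
P2 indiff ⇒ p·2+(1-p)·0 = p·0+(1-p)·12 ⇒ p(2) = (1-p)(12) ⇒ p = 6/7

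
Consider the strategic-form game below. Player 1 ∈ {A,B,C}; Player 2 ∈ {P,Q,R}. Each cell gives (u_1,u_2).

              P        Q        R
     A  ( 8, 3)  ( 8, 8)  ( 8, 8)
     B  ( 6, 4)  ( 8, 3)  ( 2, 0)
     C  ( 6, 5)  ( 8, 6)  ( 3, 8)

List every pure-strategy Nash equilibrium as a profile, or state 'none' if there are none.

(A,P): not NE [P2→R gives 8>3]
(A,Q): NE
(A,R): NE
(B,P): not NE [P1→A gives 8>6]
(B,Q): not NE [P2→P gives 4>3]
(B,R): not NE [P1→A gives 8>2; P2→P gives 4>0]
(C,P): not NE [P1→A gives 8>6; P2→R gives 8>5]
(C,Q): not NE [P2→R gives 8>6]
(C,R): not NE [P1→A gives 8>3]

NE set: (A,Q), (A,R)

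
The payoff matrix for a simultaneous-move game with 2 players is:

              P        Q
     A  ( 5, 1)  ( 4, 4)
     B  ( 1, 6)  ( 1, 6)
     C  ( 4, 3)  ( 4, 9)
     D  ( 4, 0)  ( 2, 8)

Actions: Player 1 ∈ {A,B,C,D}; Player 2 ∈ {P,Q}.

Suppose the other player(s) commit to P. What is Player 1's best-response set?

argmax u_1 = {A}

u_1(A vs P) = 5
u_1(B vs P) = 1
u_1(C vs P) = 4
u_1(D vs P) = 4
max payoff 5 at {A}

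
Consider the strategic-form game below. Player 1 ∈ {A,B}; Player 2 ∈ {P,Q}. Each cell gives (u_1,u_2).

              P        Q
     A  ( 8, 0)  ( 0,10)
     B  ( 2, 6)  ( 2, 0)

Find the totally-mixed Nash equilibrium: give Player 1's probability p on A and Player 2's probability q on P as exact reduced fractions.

(p,q) = (3/8, 1/4)

P1 indiff ⇒ q·8+(1-q)·0 = q·2+(1-q)·2 ⇒ q(6) = (1-q)(2) ⇒ q = 1/4
P2 indiff ⇒ p·0+(1-p)·6 = p·10+(1-p)·0 ⇒ p(-10) = (1-p)(-6) ⇒ p = 3/8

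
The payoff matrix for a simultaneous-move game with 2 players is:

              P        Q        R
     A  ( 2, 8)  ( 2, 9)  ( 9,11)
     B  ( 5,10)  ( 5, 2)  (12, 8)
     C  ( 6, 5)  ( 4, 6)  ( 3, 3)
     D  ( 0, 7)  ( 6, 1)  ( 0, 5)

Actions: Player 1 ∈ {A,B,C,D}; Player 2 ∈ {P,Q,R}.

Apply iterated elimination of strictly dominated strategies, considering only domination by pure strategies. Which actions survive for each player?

Remaining: P1:{B,C,D} P2:{P,Q}

P1 drop A (B beats it: P:5>2 Q:5>2 R:12>9)
P2 drop R (P beats it: B:10>8 C:5>3 D:7>5)
P1→{B,C,D} P2→{P,Q}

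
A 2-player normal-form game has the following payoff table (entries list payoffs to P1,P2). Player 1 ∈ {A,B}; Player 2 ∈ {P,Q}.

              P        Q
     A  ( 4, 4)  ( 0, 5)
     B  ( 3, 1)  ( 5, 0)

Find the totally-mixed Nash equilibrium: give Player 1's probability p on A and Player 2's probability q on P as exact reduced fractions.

p=1/2, q=5/6

P1 indiff ⇒ q·4+(1-q)·0 = q·3+(1-q)·5 ⇒ q(1) = (1-q)(5) ⇒ q = 5/6
P2 indiff ⇒ p·4+(1-p)·1 = p·5+(1-p)·0 ⇒ p(-1) = (1-p)(-1) ⇒ p = 1/2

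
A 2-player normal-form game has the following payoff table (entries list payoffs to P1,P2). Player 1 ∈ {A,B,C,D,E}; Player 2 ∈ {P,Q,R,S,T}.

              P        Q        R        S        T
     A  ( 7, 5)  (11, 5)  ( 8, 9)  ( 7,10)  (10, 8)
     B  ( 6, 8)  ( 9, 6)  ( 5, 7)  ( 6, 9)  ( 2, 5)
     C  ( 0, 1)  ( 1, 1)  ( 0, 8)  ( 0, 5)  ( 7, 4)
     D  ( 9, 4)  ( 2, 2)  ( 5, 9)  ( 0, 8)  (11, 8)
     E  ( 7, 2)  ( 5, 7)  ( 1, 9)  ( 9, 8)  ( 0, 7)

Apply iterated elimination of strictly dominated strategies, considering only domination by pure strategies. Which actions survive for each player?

Remaining: P1:{A,E} P2:{R,S}

P1 drop B (A beats it: P:7>6 Q:11>9 R:8>5 S:7>6 T:10>2)
P1 drop C (A beats it: P:7>0 Q:11>1 R:8>0 S:7>0 T:10>7)
P2 drop P (R beats it: A:9>5 D:9>4 E:9>2)
P2 drop Q (R beats it: A:9>5 D:9>2 E:9>7)
P2 drop T (R beats it: A:9>8 D:9>8 E:9>7)
P1 drop D (A beats it: R:8>5 S:7>0)
P1→{A,E} P2→{R,S}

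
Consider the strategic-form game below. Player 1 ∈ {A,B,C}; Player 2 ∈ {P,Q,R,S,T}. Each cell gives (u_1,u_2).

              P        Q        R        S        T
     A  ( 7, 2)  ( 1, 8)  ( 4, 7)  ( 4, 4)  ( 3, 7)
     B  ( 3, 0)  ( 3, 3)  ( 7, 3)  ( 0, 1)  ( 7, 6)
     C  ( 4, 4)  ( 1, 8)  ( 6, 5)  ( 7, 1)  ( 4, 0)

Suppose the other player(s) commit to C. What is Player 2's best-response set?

u_2(P vs C) = 4
u_2(Q vs C) = 8
u_2(R vs C) = 5
u_2(S vs C) = 1
u_2(T vs C) = 0
max payoff 8 at {Q}

argmax u_2 = {Q}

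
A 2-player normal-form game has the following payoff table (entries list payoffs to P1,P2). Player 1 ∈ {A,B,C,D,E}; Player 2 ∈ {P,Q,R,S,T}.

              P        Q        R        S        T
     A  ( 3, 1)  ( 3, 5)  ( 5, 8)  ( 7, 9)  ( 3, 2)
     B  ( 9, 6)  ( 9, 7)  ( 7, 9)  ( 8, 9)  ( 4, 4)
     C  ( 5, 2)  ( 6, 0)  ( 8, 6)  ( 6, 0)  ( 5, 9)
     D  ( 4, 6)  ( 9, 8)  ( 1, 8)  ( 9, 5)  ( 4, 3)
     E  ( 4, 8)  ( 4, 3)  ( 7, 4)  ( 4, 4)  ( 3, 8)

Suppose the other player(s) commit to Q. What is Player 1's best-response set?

u_1(A vs Q) = 3
u_1(B vs Q) = 9
u_1(C vs Q) = 6
u_1(D vs Q) = 9
u_1(E vs Q) = 4
max payoff 9 at {B,D}

P1 best: {B,D}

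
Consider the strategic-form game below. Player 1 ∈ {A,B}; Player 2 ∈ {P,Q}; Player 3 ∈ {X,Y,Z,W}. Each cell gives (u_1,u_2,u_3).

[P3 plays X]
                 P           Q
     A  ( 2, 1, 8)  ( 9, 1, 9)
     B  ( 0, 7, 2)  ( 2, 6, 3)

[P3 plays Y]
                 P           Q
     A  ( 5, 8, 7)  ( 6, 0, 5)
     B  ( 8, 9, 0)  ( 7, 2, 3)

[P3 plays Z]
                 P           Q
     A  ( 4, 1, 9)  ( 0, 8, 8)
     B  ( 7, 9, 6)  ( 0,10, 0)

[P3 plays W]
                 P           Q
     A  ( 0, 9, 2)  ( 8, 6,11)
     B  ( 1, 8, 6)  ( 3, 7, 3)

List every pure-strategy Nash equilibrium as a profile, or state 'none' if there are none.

Nash profiles: (B,P,W)

(A,P,X): not NE [P3→Z gives 9>8]
(A,P,Y): not NE [P1→B gives 8>5; P3→Z gives 9>7]
(A,P,Z): not NE [P1→B gives 7>4; P2→Q gives 8>1]
(A,P,W): not NE [P1→B gives 1>0; P3→Z gives 9>2]
(A,Q,X): not NE [P3→W gives 11>9]
(A,Q,Y): not NE [P1→B gives 7>6; P2→P gives 8>0; P3→W gives 11>5]
(A,Q,Z): not NE [P3→W gives 11>8]
(A,Q,W): not NE [P2→P gives 9>6]
(B,P,X): not NE [P1→A gives 2>0; P3→W gives 6>2]
(B,P,Y): not NE [P3→W gives 6>0]
(B,P,Z): not NE [P2→Q gives 10>9]
(B,P,W): NE
(B,Q,X): not NE [P1→A gives 9>2; P2→P gives 7>6]
(B,Q,Y): not NE [P2→P gives 9>2]
(B,Q,Z): not NE [P3→W gives 3>0]
(B,Q,W): not NE [P1→A gives 8>3; P2→P gives 8>7]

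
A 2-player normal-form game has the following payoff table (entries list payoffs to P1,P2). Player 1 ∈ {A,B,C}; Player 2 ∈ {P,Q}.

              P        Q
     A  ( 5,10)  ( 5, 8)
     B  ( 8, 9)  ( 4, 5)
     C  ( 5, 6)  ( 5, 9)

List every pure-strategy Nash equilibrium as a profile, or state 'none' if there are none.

(A,P): not NE [P1→B gives 8>5]
(A,Q): not NE [P2→P gives 10>8]
(B,P): NE
(B,Q): not NE [P1→C gives 5>4; P2→P gives 9>5]
(C,P): not NE [P1→B gives 8>5; P2→Q gives 9>6]
(C,Q): NE

PSNE = {(B,P), (C,Q)}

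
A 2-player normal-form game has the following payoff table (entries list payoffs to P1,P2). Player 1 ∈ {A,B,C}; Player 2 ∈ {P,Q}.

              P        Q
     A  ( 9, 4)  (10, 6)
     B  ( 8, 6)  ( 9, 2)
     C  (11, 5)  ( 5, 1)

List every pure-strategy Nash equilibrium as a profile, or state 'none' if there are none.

PSNE = {(A,Q), (C,P)}

(A,P): not NE [P1→C gives 11>9; P2→Q gives 6>4]
(A,Q): NE
(B,P): not NE [P1→C gives 11>8]
(B,Q): not NE [P1→A gives 10>9; P2→P gives 6>2]
(C,P): NE
(C,Q): not NE [P1→A gives 10>5; P2→P gives 5>1]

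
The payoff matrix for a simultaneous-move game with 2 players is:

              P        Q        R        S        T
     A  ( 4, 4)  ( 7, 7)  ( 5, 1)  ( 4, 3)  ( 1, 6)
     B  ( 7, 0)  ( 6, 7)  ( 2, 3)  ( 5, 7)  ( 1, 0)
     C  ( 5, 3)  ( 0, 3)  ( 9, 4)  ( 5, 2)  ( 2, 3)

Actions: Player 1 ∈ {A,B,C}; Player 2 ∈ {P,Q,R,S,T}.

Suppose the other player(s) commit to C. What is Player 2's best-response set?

u_2(P vs C) = 3
u_2(Q vs C) = 3
u_2(R vs C) = 4
u_2(S vs C) = 2
u_2(T vs C) = 3
max payoff 4 at {R}

BR_2 = {R}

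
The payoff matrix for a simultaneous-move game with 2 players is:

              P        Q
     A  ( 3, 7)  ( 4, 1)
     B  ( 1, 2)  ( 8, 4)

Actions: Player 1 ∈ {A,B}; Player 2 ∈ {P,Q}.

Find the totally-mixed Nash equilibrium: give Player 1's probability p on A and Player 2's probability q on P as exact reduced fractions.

(p,q) = (1/4, 2/3)

P1 indiff ⇒ q·3+(1-q)·4 = q·1+(1-q)·8 ⇒ q(2) = (1-q)(4) ⇒ q = 2/3
P2 indiff ⇒ p·7+(1-p)·2 = p·1+(1-p)·4 ⇒ p(6) = (1-p)(2) ⇒ p = 1/4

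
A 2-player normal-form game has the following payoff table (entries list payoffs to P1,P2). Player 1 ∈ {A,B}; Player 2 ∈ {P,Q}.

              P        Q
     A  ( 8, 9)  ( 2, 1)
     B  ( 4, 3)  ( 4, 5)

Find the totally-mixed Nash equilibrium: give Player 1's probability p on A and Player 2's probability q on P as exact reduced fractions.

p=1/5, q=1/3

P1 indiff ⇒ q·8+(1-q)·2 = q·4+(1-q)·4 ⇒ q(4) = (1-q)(2) ⇒ q = 1/3
P2 indiff ⇒ p·9+(1-p)·3 = p·1+(1-p)·5 ⇒ p(8) = (1-p)(2) ⇒ p = 1/5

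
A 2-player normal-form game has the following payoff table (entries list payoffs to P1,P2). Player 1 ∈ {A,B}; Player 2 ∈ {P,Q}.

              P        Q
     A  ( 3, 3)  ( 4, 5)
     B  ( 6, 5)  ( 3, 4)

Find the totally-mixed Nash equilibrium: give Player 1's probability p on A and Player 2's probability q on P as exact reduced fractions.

(p,q) = (1/3, 1/4)

P1 indiff ⇒ q·3+(1-q)·4 = q·6+(1-q)·3 ⇒ q(-3) = (1-q)(-1) ⇒ q = 1/4
P2 indiff ⇒ p·3+(1-p)·5 = p·5+(1-p)·4 ⇒ p(-2) = (1-p)(-1) ⇒ p = 1/3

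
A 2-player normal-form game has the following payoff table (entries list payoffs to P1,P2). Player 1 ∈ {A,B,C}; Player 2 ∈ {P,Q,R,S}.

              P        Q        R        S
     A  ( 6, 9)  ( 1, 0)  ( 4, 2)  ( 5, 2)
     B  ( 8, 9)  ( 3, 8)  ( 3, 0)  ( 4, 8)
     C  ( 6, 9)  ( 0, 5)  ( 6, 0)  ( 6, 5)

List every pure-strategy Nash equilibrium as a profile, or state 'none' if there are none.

(A,P): not NE [P1→B gives 8>6]
(A,Q): not NE [P1→B gives 3>1; P2→P gives 9>0]
(A,R): not NE [P1→C gives 6>4; P2→P gives 9>2]
(A,S): not NE [P1→C gives 6>5; P2→P gives 9>2]
(B,P): NE
(B,Q): not NE [P2→P gives 9>8]
(B,R): not NE [P1→C gives 6>3; P2→P gives 9>0]
(B,S): not NE [P1→C gives 6>4; P2→P gives 9>8]
(C,P): not NE [P1→B gives 8>6]
(C,Q): not NE [P1→B gives 3>0; P2→P gives 9>5]
(C,R): not NE [P2→P gives 9>0]
(C,S): not NE [P2→P gives 9>5]

Nash profiles: (B,P)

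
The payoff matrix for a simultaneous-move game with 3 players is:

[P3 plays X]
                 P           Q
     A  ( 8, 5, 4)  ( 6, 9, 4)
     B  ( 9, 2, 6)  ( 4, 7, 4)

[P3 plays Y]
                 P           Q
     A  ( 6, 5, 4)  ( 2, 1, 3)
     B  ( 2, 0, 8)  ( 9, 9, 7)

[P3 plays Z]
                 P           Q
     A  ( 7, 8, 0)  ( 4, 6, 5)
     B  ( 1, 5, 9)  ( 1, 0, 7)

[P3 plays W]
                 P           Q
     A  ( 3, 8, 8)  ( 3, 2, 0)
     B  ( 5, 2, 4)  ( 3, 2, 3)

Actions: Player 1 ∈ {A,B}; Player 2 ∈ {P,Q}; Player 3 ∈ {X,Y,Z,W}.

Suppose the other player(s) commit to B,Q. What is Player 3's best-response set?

argmax u_3 = {Y,Z}

u_3(X vs B,Q) = 4
u_3(Y vs B,Q) = 7
u_3(Z vs B,Q) = 7
u_3(W vs B,Q) = 3
max payoff 7 at {Y,Z}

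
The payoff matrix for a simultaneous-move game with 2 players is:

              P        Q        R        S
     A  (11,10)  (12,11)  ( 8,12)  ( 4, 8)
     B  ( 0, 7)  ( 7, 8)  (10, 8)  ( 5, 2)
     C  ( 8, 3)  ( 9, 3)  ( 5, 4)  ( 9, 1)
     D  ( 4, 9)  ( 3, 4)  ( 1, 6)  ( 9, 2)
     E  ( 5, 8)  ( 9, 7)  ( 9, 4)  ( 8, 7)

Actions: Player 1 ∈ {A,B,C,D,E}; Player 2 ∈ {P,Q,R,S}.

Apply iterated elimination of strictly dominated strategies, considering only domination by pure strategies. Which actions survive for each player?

P2 drop S (P beats it: A:10>8 B:7>2 C:3>1 D:9>2 E:8>7)
P1 drop C (A beats it: P:11>8 Q:12>9 R:8>5)
P1 drop D (A beats it: P:11>4 Q:12>3 R:8>1)
P1→{A,B,E} P2→{P,Q,R}

Remaining: P1:{A,B,E} P2:{P,Q,R}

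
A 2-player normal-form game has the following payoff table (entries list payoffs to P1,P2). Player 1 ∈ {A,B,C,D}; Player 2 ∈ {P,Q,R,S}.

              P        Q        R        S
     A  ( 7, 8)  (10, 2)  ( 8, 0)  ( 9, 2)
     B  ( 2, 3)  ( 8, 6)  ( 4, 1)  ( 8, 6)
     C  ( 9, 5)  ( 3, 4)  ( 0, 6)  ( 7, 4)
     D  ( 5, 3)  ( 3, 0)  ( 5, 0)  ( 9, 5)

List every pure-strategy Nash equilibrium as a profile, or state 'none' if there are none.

(A,P): not NE [P1→C gives 9>7]
(A,Q): not NE [P2→P gives 8>2]
(A,R): not NE [P2→P gives 8>0]
(A,S): not NE [P2→P gives 8>2]
(B,P): not NE [P1→C gives 9>2; P2→S gives 6>3]
(B,Q): not NE [P1→A gives 10>8]
(B,R): not NE [P1→A gives 8>4; P2→S gives 6>1]
(B,S): not NE [P1→D gives 9>8]
(C,P): not NE [P2→R gives 6>5]
(C,Q): not NE [P1→A gives 10>3; P2→R gives 6>4]
(C,R): not NE [P1→A gives 8>0]
(C,S): not NE [P1→D gives 9>7; P2→R gives 6>4]
(D,P): not NE [P1→C gives 9>5; P2→S gives 5>3]
(D,Q): not NE [P1→A gives 10>3; P2→S gives 5>0]
(D,R): not NE [P1→A gives 8>5; P2→S gives 5>0]
(D,S): NE

NE set: (D,S)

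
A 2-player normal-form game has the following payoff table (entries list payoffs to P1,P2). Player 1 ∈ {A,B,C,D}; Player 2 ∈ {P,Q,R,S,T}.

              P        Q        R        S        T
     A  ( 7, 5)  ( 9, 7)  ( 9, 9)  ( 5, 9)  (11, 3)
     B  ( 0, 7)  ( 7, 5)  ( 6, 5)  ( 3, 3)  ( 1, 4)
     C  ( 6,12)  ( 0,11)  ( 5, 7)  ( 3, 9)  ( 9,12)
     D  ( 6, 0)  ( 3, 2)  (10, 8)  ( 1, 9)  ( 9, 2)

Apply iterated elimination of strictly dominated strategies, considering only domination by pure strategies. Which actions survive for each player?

P1 drop B (A beats it: P:7>0 Q:9>7 R:9>6 S:5>3 T:11>1)
P1 drop C (A beats it: P:7>6 Q:9>0 R:9>5 S:5>3 T:11>9)
P2 drop P (Q beats it: A:7>5 D:2>0)
P2 drop Q (R beats it: A:9>7 D:8>2)
P2 drop T (R beats it: A:9>3 D:8>2)
P1→{A,D} P2→{R,S}

Survivors P1:{A,D} P2:{R,S}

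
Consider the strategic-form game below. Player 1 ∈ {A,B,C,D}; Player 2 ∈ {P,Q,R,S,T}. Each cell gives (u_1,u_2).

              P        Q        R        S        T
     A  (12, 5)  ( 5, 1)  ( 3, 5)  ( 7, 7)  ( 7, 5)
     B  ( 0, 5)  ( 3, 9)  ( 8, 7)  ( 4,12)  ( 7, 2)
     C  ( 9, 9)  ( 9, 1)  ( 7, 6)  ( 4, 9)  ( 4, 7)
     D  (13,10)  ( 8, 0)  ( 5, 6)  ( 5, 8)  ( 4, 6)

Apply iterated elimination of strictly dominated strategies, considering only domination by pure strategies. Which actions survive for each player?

P2 drop Q (S beats it: A:7>1 B:12>9 C:9>1 D:8>0)
P2 drop R (S beats it: A:7>5 B:12>7 C:9>6 D:8>6)
P1 drop C (A beats it: P:12>9 S:7>4 T:7>4)
P2 drop T (S beats it: A:7>5 B:12>2 D:8>6)
P1 drop B (A beats it: P:12>0 S:7>4)
P1→{A,D} P2→{P,S}

IESDS → P1:{A,D} P2:{P,S}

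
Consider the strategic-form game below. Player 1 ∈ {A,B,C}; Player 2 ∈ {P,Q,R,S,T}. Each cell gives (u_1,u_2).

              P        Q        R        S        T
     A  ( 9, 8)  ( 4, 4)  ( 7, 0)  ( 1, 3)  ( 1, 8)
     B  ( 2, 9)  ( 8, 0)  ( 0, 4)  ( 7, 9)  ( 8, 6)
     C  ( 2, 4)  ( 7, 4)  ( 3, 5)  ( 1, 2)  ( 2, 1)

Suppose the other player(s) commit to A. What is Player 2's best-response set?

u_2(P vs A) = 8
u_2(Q vs A) = 4
u_2(R vs A) = 0
u_2(S vs A) = 3
u_2(T vs A) = 8
max payoff 8 at {P,T}

BR_2 = {P,T}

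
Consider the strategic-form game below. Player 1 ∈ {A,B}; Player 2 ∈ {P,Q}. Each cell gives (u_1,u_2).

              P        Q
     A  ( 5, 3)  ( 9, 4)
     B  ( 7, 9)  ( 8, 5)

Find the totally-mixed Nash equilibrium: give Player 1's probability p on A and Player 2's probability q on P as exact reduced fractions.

(p,q) = (4/5, 1/3)

P1 indiff ⇒ q·5+(1-q)·9 = q·7+(1-q)·8 ⇒ q(-2) = (1-q)(-1) ⇒ q = 1/3
P2 indiff ⇒ p·3+(1-p)·9 = p·4+(1-p)·5 ⇒ p(-1) = (1-p)(-4) ⇒ p = 4/5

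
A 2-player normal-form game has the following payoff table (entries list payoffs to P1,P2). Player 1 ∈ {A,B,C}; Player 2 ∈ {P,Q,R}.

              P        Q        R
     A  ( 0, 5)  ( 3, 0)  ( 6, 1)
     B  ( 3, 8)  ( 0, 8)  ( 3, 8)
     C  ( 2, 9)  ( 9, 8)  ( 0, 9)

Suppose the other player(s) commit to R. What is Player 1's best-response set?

u_1(A vs R) = 6
u_1(B vs R) = 3
u_1(C vs R) = 0
max payoff 6 at {A}

BR_1 = {A}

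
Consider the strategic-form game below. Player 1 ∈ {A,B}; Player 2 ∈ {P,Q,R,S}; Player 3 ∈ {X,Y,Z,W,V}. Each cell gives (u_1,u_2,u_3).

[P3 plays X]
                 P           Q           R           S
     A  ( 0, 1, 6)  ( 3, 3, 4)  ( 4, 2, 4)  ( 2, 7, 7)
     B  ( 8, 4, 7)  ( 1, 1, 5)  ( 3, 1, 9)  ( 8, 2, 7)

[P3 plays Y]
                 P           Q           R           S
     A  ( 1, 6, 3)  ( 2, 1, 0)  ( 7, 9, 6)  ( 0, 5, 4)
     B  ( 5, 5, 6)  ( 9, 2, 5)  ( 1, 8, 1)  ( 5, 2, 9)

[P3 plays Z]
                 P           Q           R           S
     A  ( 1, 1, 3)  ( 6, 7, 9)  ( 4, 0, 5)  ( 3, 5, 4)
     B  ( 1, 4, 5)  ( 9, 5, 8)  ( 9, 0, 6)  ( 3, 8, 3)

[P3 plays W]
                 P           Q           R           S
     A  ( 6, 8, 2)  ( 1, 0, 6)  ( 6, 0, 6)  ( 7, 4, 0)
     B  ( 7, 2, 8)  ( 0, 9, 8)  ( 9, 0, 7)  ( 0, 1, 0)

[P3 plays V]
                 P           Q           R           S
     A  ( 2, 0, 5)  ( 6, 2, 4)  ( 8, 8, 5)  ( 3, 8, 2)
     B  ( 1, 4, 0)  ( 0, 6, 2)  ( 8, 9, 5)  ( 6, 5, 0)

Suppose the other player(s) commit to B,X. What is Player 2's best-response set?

P2 best: {P}

u_2(P vs B,X) = 4
u_2(Q vs B,X) = 1
u_2(R vs B,X) = 1
u_2(S vs B,X) = 2
max payoff 4 at {P}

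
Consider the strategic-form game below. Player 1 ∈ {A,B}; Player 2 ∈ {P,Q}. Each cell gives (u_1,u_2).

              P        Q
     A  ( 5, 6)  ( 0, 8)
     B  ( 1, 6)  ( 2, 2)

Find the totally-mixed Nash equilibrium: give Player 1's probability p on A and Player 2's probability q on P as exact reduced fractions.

(p,q) = (2/3, 1/3)

P1 indiff ⇒ q·5+(1-q)·0 = q·1+(1-q)·2 ⇒ q(4) = (1-q)(2) ⇒ q = 1/3
P2 indiff ⇒ p·6+(1-p)·6 = p·8+(1-p)·2 ⇒ p(-2) = (1-p)(-4) ⇒ p = 2/3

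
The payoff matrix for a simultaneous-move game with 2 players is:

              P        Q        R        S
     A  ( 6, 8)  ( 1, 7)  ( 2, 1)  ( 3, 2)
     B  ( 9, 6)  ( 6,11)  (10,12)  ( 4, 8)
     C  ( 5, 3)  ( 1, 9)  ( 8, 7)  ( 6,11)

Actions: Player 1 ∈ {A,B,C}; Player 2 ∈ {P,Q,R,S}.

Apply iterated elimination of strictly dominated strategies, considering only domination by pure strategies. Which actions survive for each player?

Remaining: P1:{B,C} P2:{Q,R,S}

P1 drop A (B beats it: P:9>6 Q:6>1 R:10>2 S:4>3)
P2 drop P (Q beats it: B:11>6 C:9>3)
P1→{B,C} P2→{Q,R,S}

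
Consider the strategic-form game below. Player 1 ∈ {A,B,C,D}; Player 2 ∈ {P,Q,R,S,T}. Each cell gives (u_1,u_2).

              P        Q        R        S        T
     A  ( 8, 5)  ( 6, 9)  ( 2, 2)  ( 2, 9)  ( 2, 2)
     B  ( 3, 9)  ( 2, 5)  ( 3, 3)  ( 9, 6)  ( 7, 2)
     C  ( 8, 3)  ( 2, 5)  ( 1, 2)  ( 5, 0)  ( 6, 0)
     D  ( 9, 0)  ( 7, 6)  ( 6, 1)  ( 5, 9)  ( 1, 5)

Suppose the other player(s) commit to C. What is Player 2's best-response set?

BR_2 = {Q}

u_2(P vs C) = 3
u_2(Q vs C) = 5
u_2(R vs C) = 2
u_2(S vs C) = 0
u_2(T vs C) = 0
max payoff 5 at {Q}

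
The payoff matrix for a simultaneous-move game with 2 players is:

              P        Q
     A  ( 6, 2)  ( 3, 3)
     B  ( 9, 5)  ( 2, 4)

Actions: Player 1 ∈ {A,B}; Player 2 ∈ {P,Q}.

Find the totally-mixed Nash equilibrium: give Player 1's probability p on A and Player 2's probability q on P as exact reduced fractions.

(p,q) = (1/2, 1/4)

P1 indiff ⇒ q·6+(1-q)·3 = q·9+(1-q)·2 ⇒ q(-3) = (1-q)(-1) ⇒ q = 1/4
P2 indiff ⇒ p·2+(1-p)·5 = p·3+(1-p)·4 ⇒ p(-1) = (1-p)(-1) ⇒ p = 1/2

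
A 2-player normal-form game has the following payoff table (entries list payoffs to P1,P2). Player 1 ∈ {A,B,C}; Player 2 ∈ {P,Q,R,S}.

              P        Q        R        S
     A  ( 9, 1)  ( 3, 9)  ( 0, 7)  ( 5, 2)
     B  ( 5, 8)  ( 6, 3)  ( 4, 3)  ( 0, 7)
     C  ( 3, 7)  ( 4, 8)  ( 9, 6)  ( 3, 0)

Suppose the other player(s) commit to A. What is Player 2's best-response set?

u_2(P vs A) = 1
u_2(Q vs A) = 9
u_2(R vs A) = 7
u_2(S vs A) = 2
max payoff 9 at {Q}

BR_2 = {Q}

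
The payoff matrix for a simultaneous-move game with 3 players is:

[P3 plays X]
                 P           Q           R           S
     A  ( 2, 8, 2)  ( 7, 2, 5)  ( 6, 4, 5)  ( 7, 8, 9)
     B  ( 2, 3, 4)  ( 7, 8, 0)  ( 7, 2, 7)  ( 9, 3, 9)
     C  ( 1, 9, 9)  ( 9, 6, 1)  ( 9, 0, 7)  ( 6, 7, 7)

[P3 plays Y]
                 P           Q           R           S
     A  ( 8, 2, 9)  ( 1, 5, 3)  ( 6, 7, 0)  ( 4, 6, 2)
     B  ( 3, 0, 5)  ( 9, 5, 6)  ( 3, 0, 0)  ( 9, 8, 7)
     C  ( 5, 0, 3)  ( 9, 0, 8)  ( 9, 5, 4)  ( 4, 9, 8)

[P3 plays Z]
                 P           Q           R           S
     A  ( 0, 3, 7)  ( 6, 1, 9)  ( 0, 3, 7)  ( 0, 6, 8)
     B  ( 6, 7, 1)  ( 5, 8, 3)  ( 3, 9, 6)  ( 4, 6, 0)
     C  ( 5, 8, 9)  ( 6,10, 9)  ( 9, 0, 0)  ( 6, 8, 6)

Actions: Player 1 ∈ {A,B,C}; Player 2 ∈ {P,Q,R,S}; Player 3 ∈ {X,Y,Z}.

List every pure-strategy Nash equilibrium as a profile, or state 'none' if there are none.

NE set: (C,Q,Z)

(A,P,X): not NE [P3→Y gives 9>2]
(A,P,Y): not NE [P2→R gives 7>2]
(A,P,Z): not NE [P1→B gives 6>0; P2→S gives 6>3; P3→Y gives 9>7]
(A,Q,X): not NE [P1→C gives 9>7; P2→S gives 8>2; P3→Z gives 9>5]
(A,Q,Y): not NE [P1→C gives 9>1; P2→R gives 7>5; P3→Z gives 9>3]
(A,Q,Z): not NE [P2→S gives 6>1]
(A,R,X): not NE [P1→C gives 9>6; P2→S gives 8>4; P3→Z gives 7>5]
(A,R,Y): not NE [P1→C gives 9>6; P3→Z gives 7>0]
(A,R,Z): not NE [P1→C gives 9>0; P2→S gives 6>3]
(A,S,X): not NE [P1→B gives 9>7]
(A,S,Y): not NE [P1→B gives 9>4; P2→R gives 7>6; P3→X gives 9>2]
(A,S,Z): not NE [P1→C gives 6>0; P3→X gives 9>8]
(B,P,X): not NE [P2→Q gives 8>3; P3→Y gives 5>4]
(B,P,Y): not NE [P1→A gives 8>3; P2→S gives 8>0]
(B,P,Z): not NE [P2→R gives 9>7; P3→Y gives 5>1]
(B,Q,X): not NE [P1→C gives 9>7; P3→Y gives 6>0]
(B,Q,Y): not NE [P2→S gives 8>5]
(B,Q,Z): not NE [P1→C gives 6>5; P2→R gives 9>8; P3→Y gives 6>3]
(B,R,X): not NE [P1→C gives 9>7; P2→Q gives 8>2]
(B,R,Y): not NE [P1→C gives 9>3; P2→S gives 8>0; P3→X gives 7>0]
(B,R,Z): not NE [P1→C gives 9>3; P3→X gives 7>6]
(B,S,X): not NE [P2→Q gives 8>3]
(B,S,Y): not NE [P3→X gives 9>7]
(B,S,Z): not NE [P1→C gives 6>4; P2→R gives 9>6; P3→X gives 9>0]
(C,P,X): not NE [P1→B gives 2>1]
(C,P,Y): not NE [P1→A gives 8>5; P2→S gives 9>0; P3→Z gives 9>3]
(C,P,Z): not NE [P1→B gives 6>5; P2→Q gives 10>8]
(C,Q,X): not NE [P2→P gives 9>6; P3→Z gives 9>1]
(C,Q,Y): not NE [P2→S gives 9>0; P3→Z gives 9>8]
(C,Q,Z): NE
(C,R,X): not NE [P2→P gives 9>0]
(C,R,Y): not NE [P2→S gives 9>5; P3→X gives 7>4]
(C,R,Z): not NE [P2→Q gives 10>0; P3→X gives 7>0]
(C,S,X): not NE [P1→B gives 9>6; P2→P gives 9>7; P3→Y gives 8>7]
(C,S,Y): not NE [P1→B gives 9>4]
(C,S,Z): not NE [P2→Q gives 10>8; P3→Y gives 8>6]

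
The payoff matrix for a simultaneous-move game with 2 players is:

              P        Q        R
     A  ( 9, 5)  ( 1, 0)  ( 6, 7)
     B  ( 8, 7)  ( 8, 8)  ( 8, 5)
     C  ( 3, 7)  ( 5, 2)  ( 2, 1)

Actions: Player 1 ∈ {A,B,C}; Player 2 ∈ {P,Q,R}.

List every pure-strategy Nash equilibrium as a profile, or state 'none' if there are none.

Nash profiles: (B,Q)

(A,P): not NE [P2→R gives 7>5]
(A,Q): not NE [P1→B gives 8>1; P2→R gives 7>0]
(A,R): not NE [P1→B gives 8>6]
(B,P): not NE [P1→A gives 9>8; P2→Q gives 8>7]
(B,Q): NE
(B,R): not NE [P2→Q gives 8>5]
(C,P): not NE [P1→A gives 9>3]
(C,Q): not NE [P1→B gives 8>5; P2→P gives 7>2]
(C,R): not NE [P1→B gives 8>2; P2→P gives 7>1]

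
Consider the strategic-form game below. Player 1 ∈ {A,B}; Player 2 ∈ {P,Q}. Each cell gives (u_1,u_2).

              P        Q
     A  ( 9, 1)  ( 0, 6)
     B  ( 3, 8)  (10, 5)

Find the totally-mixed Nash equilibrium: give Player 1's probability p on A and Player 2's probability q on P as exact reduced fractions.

P1 indiff ⇒ q·9+(1-q)·0 = q·3+(1-q)·10 ⇒ q(6) = (1-q)(10) ⇒ q = 5/8
P2 indiff ⇒ p·1+(1-p)·8 = p·6+(1-p)·5 ⇒ p(-5) = (1-p)(-3) ⇒ p = 3/8

(p,q) = (3/8, 5/8)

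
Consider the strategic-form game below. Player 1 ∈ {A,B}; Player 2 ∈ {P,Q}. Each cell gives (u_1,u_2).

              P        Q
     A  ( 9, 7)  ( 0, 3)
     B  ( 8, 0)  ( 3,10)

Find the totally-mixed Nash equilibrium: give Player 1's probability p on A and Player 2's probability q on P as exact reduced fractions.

(p,q) = (5/7, 3/4)

P1 indiff ⇒ q·9+(1-q)·0 = q·8+(1-q)·3 ⇒ q(1) = (1-q)(3) ⇒ q = 3/4
P2 indiff ⇒ p·7+(1-p)·0 = p·3+(1-p)·10 ⇒ p(4) = (1-p)(10) ⇒ p = 5/7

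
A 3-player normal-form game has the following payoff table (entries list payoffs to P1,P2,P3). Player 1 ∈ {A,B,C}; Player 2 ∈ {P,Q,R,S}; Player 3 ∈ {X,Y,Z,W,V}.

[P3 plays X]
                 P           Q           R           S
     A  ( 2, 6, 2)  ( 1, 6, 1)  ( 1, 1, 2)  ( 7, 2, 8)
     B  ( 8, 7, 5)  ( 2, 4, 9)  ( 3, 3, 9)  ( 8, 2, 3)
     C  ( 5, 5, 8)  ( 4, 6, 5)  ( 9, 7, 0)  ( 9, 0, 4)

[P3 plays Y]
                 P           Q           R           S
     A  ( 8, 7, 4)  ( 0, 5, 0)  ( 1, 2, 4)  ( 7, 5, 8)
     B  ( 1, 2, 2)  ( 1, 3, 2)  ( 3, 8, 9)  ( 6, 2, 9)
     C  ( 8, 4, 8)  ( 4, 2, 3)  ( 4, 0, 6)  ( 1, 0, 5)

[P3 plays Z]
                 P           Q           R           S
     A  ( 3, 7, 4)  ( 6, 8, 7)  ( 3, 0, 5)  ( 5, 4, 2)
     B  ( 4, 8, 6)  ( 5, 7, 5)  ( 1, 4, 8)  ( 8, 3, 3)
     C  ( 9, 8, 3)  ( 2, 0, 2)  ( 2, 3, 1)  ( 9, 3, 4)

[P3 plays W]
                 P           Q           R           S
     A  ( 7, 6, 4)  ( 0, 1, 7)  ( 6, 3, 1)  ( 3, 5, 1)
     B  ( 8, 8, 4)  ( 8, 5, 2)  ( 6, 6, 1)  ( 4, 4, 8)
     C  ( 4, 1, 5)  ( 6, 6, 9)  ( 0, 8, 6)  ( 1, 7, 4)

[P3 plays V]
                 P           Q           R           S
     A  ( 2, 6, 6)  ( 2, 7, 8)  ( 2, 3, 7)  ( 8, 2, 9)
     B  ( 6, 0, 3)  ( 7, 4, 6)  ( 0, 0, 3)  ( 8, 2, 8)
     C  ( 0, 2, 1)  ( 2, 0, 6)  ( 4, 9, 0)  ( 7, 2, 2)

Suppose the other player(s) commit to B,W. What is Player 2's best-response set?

BR_2 = {P}

u_2(P vs B,W) = 8
u_2(Q vs B,W) = 5
u_2(R vs B,W) = 6
u_2(S vs B,W) = 4
max payoff 8 at {P}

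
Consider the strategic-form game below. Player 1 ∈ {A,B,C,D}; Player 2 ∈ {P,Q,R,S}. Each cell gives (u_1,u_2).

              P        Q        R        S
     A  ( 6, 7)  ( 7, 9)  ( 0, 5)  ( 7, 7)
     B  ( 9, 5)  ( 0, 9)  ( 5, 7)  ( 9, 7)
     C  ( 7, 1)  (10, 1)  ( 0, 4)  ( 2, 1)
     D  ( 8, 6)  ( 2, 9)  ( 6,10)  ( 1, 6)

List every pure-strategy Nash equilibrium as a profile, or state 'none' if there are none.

PSNE = {(D,R)}

(A,P): not NE [P1→B gives 9>6; P2→Q gives 9>7]
(A,Q): not NE [P1→C gives 10>7]
(A,R): not NE [P1→D gives 6>0; P2→Q gives 9>5]
(A,S): not NE [P1→B gives 9>7; P2→Q gives 9>7]
(B,P): not NE [P2→Q gives 9>5]
(B,Q): not NE [P1→C gives 10>0]
(B,R): not NE [P1→D gives 6>5; P2→Q gives 9>7]
(B,S): not NE [P2→Q gives 9>7]
(C,P): not NE [P1→B gives 9>7; P2→R gives 4>1]
(C,Q): not NE [P2→R gives 4>1]
(C,R): not NE [P1→D gives 6>0]
(C,S): not NE [P1→B gives 9>2; P2→R gives 4>1]
(D,P): not NE [P1→B gives 9>8; P2→R gives 10>6]
(D,Q): not NE [P1→C gives 10>2; P2→R gives 10>9]
(D,R): NE
(D,S): not NE [P1→B gives 9>1; P2→R gives 10>6]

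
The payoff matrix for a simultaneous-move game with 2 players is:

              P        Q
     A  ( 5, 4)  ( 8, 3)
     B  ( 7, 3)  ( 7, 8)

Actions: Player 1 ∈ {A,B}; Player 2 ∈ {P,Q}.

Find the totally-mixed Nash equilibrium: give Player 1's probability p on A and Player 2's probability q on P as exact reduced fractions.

P1 indiff ⇒ q·5+(1-q)·8 = q·7+(1-q)·7 ⇒ q(-2) = (1-q)(-1) ⇒ q = 1/3
P2 indiff ⇒ p·4+(1-p)·3 = p·3+(1-p)·8 ⇒ p(1) = (1-p)(5) ⇒ p = 5/6

(p,q) = (5/6, 1/3)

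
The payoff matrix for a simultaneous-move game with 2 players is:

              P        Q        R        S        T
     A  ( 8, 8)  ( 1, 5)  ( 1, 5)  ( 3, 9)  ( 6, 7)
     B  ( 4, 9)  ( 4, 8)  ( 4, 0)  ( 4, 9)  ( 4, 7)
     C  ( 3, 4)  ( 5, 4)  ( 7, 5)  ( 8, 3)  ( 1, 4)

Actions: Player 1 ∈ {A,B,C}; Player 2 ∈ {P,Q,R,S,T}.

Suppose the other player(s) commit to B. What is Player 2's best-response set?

u_2(P vs B) = 9
u_2(Q vs B) = 8
u_2(R vs B) = 0
u_2(S vs B) = 9
u_2(T vs B) = 7
max payoff 9 at {P,S}

BR_2 = {P,S}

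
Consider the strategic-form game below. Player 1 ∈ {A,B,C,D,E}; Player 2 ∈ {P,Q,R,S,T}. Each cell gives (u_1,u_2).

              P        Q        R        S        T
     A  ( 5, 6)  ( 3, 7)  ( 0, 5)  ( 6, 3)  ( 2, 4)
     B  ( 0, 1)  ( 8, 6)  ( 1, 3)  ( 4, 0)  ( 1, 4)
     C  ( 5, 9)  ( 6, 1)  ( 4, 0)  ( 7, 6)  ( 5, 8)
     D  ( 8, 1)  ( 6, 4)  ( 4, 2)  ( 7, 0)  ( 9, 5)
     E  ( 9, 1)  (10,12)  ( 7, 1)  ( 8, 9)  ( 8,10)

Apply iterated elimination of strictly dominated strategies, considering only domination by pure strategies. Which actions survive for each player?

IESDS → P1:{D,E} P2:{Q,T}

P1 drop A (D beats it: P:8>5 Q:6>3 R:4>0 S:7>6 T:9>2)
P1 drop B (E beats it: P:9>0 Q:10>8 R:7>1 S:8>4 T:8>1)
P1 drop C (E beats it: P:9>5 Q:10>6 R:7>4 S:8>7 T:8>5)
P2 drop P (Q beats it: D:4>1 E:12>1)
P2 drop R (Q beats it: D:4>2 E:12>1)
P2 drop S (Q beats it: D:4>0 E:12>9)
P1→{D,E} P2→{Q,T}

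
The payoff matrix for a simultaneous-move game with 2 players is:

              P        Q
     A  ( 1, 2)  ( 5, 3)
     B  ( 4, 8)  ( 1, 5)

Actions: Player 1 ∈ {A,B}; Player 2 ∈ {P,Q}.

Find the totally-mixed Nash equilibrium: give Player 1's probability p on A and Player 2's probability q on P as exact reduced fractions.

P1 indiff ⇒ q·1+(1-q)·5 = q·4+(1-q)·1 ⇒ q(-3) = (1-q)(-4) ⇒ q = 4/7
P2 indiff ⇒ p·2+(1-p)·8 = p·3+(1-p)·5 ⇒ p(-1) = (1-p)(-3) ⇒ p = 3/4

p=3/4, q=4/7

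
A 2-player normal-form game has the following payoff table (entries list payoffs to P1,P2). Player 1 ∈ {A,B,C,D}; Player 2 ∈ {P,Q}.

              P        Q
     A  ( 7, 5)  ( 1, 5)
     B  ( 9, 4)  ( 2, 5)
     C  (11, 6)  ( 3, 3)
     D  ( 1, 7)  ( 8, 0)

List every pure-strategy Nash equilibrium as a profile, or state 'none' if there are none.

NE set: (C,P)

(A,P): not NE [P1→C gives 11>7]
(A,Q): not NE [P1→D gives 8>1]
(B,P): not NE [P1→C gives 11>9; P2→Q gives 5>4]
(B,Q): not NE [P1→D gives 8>2]
(C,P): NE
(C,Q): not NE [P1→D gives 8>3; P2→P gives 6>3]
(D,P): not NE [P1→C gives 11>1]
(D,Q): not NE [P2→P gives 7>0]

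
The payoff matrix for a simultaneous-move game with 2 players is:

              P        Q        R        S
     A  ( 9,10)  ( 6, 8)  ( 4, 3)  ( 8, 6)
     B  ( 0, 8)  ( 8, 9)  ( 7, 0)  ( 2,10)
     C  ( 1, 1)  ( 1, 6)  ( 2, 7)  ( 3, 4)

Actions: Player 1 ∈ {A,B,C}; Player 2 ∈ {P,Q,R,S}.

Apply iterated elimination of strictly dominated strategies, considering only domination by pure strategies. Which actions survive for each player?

Survivors P1:{A,B} P2:{P,Q,S}

P1 drop C (A beats it: P:9>1 Q:6>1 R:4>2 S:8>3)
P2 drop R (P beats it: A:10>3 B:8>0)
P1→{A,B} P2→{P,Q,S}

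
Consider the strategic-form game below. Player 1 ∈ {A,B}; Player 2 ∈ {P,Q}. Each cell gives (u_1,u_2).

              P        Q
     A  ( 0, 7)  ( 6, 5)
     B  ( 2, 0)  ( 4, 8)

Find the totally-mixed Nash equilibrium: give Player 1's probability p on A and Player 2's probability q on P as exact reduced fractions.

(p,q) = (4/5, 1/2)

P1 indiff ⇒ q·0+(1-q)·6 = q·2+(1-q)·4 ⇒ q(-2) = (1-q)(-2) ⇒ q = 1/2
P2 indiff ⇒ p·7+(1-p)·0 = p·5+(1-p)·8 ⇒ p(2) = (1-p)(8) ⇒ p = 4/5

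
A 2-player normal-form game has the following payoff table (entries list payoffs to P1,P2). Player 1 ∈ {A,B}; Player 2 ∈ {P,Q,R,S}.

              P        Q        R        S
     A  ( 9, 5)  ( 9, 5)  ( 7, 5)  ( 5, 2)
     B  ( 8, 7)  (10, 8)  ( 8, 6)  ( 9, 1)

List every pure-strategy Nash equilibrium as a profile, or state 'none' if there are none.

(A,P): NE
(A,Q): not NE [P1→B gives 10>9]
(A,R): not NE [P1→B gives 8>7]
(A,S): not NE [P1→B gives 9>5; P2→R gives 5>2]
(B,P): not NE [P1→A gives 9>8; P2→Q gives 8>7]
(B,Q): NE
(B,R): not NE [P2→Q gives 8>6]
(B,S): not NE [P2→Q gives 8>1]

NE set: (A,P), (B,Q)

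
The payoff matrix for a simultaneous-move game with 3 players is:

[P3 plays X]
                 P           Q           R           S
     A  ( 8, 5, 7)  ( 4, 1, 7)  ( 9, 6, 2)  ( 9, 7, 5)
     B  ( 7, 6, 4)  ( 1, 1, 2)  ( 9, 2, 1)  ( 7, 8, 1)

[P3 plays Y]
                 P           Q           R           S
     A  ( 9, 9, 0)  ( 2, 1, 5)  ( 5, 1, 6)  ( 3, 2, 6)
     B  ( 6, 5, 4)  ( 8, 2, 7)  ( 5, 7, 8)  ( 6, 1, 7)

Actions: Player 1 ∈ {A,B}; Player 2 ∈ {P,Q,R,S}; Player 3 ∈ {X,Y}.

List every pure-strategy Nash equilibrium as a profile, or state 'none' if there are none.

(A,P,X): not NE [P2→S gives 7>5]
(A,P,Y): not NE [P3→X gives 7>0]
(A,Q,X): not NE [P2→S gives 7>1]
(A,Q,Y): not NE [P1→B gives 8>2; P2→P gives 9>1; P3→X gives 7>5]
(A,R,X): not NE [P2→S gives 7>6; P3→Y gives 6>2]
(A,R,Y): not NE [P2→P gives 9>1]
(A,S,X): not NE [P3→Y gives 6>5]
(A,S,Y): not NE [P1→B gives 6>3; P2→P gives 9>2]
(B,P,X): not NE [P1→A gives 8>7; P2→S gives 8>6]
(B,P,Y): not NE [P1→A gives 9>6; P2→R gives 7>5]
(B,Q,X): not NE [P1→A gives 4>1; P2→S gives 8>1; P3→Y gives 7>2]
(B,Q,Y): not NE [P2→R gives 7>2]
(B,R,X): not NE [P2→S gives 8>2; P3→Y gives 8>1]
(B,R,Y): NE
(B,S,X): not NE [P1→A gives 9>7; P3→Y gives 7>1]
(B,S,Y): not NE [P2→R gives 7>1]

NE set: (B,R,Y)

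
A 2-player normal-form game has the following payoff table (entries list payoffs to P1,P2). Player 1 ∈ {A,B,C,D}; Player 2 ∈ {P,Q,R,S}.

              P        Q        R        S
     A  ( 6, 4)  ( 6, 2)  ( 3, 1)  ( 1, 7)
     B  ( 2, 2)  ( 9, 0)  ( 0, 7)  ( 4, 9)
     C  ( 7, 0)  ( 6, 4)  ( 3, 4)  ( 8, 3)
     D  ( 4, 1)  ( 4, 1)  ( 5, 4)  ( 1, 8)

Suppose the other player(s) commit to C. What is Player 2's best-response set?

u_2(P vs C) = 0
u_2(Q vs C) = 4
u_2(R vs C) = 4
u_2(S vs C) = 3
max payoff 4 at {Q,R}

P2 best: {Q,R}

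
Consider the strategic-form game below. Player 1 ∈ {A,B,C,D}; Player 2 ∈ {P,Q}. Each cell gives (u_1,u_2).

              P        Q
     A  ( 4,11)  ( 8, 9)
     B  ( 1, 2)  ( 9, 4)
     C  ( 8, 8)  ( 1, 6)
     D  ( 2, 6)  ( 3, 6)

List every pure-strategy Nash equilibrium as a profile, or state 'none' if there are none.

(A,P): not NE [P1→C gives 8>4]
(A,Q): not NE [P1→B gives 9>8; P2→P gives 11>9]
(B,P): not NE [P1→C gives 8>1; P2→Q gives 4>2]
(B,Q): NE
(C,P): NE
(C,Q): not NE [P1→B gives 9>1; P2→P gives 8>6]
(D,P): not NE [P1→C gives 8>2]
(D,Q): not NE [P1→B gives 9>3]

NE set: (B,Q), (C,P)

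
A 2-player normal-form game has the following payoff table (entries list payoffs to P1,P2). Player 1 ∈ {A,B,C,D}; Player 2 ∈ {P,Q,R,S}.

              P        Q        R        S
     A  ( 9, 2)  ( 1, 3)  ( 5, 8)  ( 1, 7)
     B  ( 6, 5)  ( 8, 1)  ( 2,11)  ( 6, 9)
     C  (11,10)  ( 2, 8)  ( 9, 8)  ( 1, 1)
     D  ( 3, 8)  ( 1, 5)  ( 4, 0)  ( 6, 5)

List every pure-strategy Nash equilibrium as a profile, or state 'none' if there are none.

Nash profiles: (C,P)

(A,P): not NE [P1→C gives 11>9; P2→R gives 8>2]
(A,Q): not NE [P1→B gives 8>1; P2→R gives 8>3]
(A,R): not NE [P1→C gives 9>5]
(A,S): not NE [P1→D gives 6>1; P2→R gives 8>7]
(B,P): not NE [P1→C gives 11>6; P2→R gives 11>5]
(B,Q): not NE [P2→R gives 11>1]
(B,R): not NE [P1→C gives 9>2]
(B,S): not NE [P2→R gives 11>9]
(C,P): NE
(C,Q): not NE [P1→B gives 8>2; P2→P gives 10>8]
(C,R): not NE [P2→P gives 10>8]
(C,S): not NE [P1→D gives 6>1; P2→P gives 10>1]
(D,P): not NE [P1→C gives 11>3]
(D,Q): not NE [P1→B gives 8>1; P2→P gives 8>5]
(D,R): not NE [P1→C gives 9>4; P2→P gives 8>0]
(D,S): not NE [P2→P gives 8>5]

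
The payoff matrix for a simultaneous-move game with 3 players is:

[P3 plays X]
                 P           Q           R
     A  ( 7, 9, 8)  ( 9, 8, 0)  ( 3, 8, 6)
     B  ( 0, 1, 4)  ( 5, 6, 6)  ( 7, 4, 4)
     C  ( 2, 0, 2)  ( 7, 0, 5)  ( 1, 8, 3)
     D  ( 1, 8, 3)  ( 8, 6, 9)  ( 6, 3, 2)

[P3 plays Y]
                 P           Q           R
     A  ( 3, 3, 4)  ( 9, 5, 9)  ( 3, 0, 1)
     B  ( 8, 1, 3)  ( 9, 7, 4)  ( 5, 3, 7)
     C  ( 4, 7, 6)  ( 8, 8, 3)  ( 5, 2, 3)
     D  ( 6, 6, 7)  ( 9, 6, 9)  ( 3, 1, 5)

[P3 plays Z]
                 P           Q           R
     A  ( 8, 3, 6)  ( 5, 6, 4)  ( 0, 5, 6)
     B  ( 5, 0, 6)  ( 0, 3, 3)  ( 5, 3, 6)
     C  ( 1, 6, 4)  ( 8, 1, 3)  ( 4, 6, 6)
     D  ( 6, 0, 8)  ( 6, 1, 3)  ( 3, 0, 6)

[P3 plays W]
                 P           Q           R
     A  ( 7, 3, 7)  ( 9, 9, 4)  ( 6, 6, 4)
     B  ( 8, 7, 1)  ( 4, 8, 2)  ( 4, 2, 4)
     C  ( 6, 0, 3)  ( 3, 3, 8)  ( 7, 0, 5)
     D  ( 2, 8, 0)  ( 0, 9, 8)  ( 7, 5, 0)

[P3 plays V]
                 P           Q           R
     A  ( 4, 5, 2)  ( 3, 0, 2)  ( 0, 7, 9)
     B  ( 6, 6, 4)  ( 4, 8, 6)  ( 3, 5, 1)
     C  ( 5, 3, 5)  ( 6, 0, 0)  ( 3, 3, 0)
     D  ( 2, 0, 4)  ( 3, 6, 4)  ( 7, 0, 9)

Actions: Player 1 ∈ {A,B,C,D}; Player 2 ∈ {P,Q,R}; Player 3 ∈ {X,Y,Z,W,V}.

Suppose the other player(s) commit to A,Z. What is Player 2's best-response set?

u_2(P vs A,Z) = 3
u_2(Q vs A,Z) = 6
u_2(R vs A,Z) = 5
max payoff 6 at {Q}

argmax u_2 = {Q}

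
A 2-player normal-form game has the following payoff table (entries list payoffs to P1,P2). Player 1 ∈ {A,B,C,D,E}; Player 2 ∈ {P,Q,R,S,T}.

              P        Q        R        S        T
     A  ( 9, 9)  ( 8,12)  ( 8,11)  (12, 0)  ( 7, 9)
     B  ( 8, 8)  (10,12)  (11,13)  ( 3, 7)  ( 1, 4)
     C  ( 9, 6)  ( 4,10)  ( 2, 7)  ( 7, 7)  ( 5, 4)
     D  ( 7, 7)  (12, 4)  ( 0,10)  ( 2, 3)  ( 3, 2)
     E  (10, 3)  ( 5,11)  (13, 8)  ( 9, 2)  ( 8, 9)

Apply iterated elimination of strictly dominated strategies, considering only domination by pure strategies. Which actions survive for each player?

Remaining: P1:{B,D,E} P2:{Q,R}

P1 drop C (E beats it: P:10>9 Q:5>4 R:13>2 S:9>7 T:8>5)
P2 drop P (R beats it: A:11>9 B:13>8 D:10>7 E:8>3)
P2 drop S (Q beats it: A:12>0 B:12>7 D:4>3 E:11>2)
P2 drop T (Q beats it: A:12>9 B:12>4 D:4>2 E:11>9)
P1 drop A (B beats it: Q:10>8 R:11>8)
P1→{B,D,E} P2→{Q,R}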